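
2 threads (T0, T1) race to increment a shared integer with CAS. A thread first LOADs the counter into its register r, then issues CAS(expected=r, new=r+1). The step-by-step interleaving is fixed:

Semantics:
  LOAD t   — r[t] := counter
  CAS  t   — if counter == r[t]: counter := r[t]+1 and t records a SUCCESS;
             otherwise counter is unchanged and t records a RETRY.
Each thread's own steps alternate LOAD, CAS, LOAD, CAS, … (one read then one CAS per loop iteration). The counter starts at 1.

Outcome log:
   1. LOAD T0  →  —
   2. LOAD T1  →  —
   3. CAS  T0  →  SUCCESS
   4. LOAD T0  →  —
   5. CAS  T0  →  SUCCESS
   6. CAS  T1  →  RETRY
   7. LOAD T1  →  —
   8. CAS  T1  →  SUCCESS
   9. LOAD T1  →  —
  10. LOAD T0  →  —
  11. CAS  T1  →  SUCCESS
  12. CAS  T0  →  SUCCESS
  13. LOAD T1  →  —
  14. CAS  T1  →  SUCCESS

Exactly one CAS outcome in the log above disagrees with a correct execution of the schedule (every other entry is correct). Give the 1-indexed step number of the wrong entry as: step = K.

Correct run:
   1) LOAD T0:  M=1  r_T0=1
   2) LOAD T1:  M=1  r_T1=1
   3) CAS  T0:  M=2  r_T0=1 ✓
   4) LOAD T0:  M=2  r_T0=2
   5) CAS  T0:  M=3  r_T0=2 ✓
   6) CAS  T1:  M=3  r_T1=1 ✗
   7) LOAD T1:  M=3  r_T1=3
   8) CAS  T1:  M=4  r_T1=3 ✓
   9) LOAD T1:  M=4  r_T1=4
  10) LOAD T0:  M=4  r_T0=4
  11) CAS  T1:  M=5  r_T1=4 ✓
  12) CAS  T0:  M=5  r_T0=4 ✗
  13) LOAD T1:  M=5  r_T1=5
  14) CAS  T1:  M=6  r_T1=5 ✓
Log disagrees first at step 12.

step = 12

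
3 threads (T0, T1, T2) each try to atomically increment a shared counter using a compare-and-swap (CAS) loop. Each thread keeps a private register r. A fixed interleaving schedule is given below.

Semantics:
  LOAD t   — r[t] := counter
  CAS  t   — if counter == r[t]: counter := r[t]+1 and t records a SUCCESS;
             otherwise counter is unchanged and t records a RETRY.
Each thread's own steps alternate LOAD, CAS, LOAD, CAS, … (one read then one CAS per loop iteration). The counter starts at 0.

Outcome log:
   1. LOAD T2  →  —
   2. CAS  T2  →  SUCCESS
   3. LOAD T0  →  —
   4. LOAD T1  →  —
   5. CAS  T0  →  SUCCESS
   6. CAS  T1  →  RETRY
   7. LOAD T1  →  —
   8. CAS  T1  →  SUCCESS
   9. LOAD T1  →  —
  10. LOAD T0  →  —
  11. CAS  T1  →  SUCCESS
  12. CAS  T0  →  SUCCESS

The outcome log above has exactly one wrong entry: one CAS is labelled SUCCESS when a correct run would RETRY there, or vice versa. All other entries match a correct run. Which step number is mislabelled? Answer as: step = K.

Correct run:
T2 LOAD — after: cnt=0, r=0 — load
T2 CAS — after: cnt=1, r=0 — ok
T0 LOAD — after: cnt=1, r=1 — load
T1 LOAD — after: cnt=1, r=1 — load
T0 CAS — after: cnt=2, r=1 — ok
T1 CAS — after: cnt=2, r=1 — retry
T1 LOAD — after: cnt=2, r=2 — load
T1 CAS — after: cnt=3, r=2 — ok
T1 LOAD — after: cnt=3, r=3 — load
T0 LOAD — after: cnt=3, r=3 — load
T1 CAS — after: cnt=4, r=3 — ok
T0 CAS — after: cnt=4, r=3 — retry
Flip is step 12.

step = 12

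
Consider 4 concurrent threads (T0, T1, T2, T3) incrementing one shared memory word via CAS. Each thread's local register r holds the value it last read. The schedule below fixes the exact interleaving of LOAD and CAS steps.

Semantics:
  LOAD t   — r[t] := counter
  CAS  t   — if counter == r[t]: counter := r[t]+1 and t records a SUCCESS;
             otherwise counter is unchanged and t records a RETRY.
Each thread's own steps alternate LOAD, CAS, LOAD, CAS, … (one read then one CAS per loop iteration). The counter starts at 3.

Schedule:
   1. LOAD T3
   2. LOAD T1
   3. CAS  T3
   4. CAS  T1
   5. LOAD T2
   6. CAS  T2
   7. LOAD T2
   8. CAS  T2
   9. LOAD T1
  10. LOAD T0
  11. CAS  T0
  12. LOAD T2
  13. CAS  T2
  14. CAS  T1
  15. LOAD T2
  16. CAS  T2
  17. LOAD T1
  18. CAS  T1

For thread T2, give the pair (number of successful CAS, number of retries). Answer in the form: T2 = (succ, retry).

1. LOAD T3 → mem=3 r[T3]=3 [LOAD]
2. LOAD T1 → mem=3 r[T1]=3 [LOAD]
3. CAS T3 → mem=4 r[T3]=3 [OK]
4. CAS T1 → mem=4 r[T1]=3 [RETRY]
5. LOAD T2 → mem=4 r[T2]=4 [LOAD]
6. CAS T2 → mem=5 r[T2]=4 [OK]
7. LOAD T2 → mem=5 r[T2]=5 [LOAD]
8. CAS T2 → mem=6 r[T2]=5 [OK]
9. LOAD T1 → mem=6 r[T1]=6 [LOAD]
10. LOAD T0 → mem=6 r[T0]=6 [LOAD]
11. CAS T0 → mem=7 r[T0]=6 [OK]
12. LOAD T2 → mem=7 r[T2]=7 [LOAD]
13. CAS T2 → mem=8 r[T2]=7 [OK]
14. CAS T1 → mem=8 r[T1]=6 [RETRY]
15. LOAD T2 → mem=8 r[T2]=8 [LOAD]
16. CAS T2 → mem=9 r[T2]=8 [OK]
17. LOAD T1 → mem=9 r[T1]=9 [LOAD]
18. CAS T1 → mem=10 r[T1]=9 [OK]

T2 = (4, 0)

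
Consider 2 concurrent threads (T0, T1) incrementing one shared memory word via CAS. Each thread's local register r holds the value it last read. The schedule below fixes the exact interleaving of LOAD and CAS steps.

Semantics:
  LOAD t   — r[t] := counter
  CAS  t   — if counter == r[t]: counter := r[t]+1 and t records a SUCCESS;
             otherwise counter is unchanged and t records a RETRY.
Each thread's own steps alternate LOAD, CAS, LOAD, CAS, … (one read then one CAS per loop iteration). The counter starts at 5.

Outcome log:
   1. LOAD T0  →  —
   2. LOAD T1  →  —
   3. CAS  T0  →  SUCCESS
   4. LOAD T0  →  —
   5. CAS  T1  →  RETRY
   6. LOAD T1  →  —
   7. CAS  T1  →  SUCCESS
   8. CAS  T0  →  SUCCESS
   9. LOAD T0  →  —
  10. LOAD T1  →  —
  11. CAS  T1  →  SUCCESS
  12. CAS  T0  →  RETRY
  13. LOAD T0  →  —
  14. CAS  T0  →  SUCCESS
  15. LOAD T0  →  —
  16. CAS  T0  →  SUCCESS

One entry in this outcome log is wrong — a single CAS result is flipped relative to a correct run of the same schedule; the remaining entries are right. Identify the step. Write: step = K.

step = 8

Correct run:
   1) LOAD T0:  M=5  r_T0=5
   2) LOAD T1:  M=5  r_T1=5
   3) CAS  T0:  M=6  r_T0=5 ✓
   4) LOAD T0:  M=6  r_T0=6
   5) CAS  T1:  M=6  r_T1=5 ✗
   6) LOAD T1:  M=6  r_T1=6
   7) CAS  T1:  M=7  r_T1=6 ✓
   8) CAS  T0:  M=7  r_T0=6 ✗
   9) LOAD T0:  M=7  r_T0=7
  10) LOAD T1:  M=7  r_T1=7
  11) CAS  T1:  M=8  r_T1=7 ✓
  12) CAS  T0:  M=8  r_T0=7 ✗
  13) LOAD T0:  M=8  r_T0=8
  14) CAS  T0:  M=9  r_T0=8 ✓
  15) LOAD T0:  M=9  r_T0=9
  16) CAS  T0:  M=10  r_T0=9 ✓
Log disagrees first at step 8.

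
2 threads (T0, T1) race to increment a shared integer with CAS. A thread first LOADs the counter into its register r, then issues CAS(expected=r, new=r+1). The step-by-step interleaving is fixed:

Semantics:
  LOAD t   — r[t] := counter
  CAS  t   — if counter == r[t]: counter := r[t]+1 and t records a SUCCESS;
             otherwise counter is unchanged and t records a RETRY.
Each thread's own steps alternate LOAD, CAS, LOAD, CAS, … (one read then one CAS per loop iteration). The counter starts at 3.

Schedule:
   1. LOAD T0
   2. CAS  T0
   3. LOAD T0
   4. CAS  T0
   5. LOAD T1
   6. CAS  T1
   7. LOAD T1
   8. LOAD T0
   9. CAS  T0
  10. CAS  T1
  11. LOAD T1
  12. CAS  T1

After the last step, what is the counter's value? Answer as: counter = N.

counter = 8

T0 LOAD — after: cnt=3, r=3 — load
T0 CAS — after: cnt=4, r=3 — ok
T0 LOAD — after: cnt=4, r=4 — load
T0 CAS — after: cnt=5, r=4 — ok
T1 LOAD — after: cnt=5, r=5 — load
T1 CAS — after: cnt=6, r=5 — ok
T1 LOAD — after: cnt=6, r=6 — load
T0 LOAD — after: cnt=6, r=6 — load
T0 CAS — after: cnt=7, r=6 — ok
T1 CAS — after: cnt=7, r=6 — retry
T1 LOAD — after: cnt=7, r=7 — load
T1 CAS — after: cnt=8, r=7 — ok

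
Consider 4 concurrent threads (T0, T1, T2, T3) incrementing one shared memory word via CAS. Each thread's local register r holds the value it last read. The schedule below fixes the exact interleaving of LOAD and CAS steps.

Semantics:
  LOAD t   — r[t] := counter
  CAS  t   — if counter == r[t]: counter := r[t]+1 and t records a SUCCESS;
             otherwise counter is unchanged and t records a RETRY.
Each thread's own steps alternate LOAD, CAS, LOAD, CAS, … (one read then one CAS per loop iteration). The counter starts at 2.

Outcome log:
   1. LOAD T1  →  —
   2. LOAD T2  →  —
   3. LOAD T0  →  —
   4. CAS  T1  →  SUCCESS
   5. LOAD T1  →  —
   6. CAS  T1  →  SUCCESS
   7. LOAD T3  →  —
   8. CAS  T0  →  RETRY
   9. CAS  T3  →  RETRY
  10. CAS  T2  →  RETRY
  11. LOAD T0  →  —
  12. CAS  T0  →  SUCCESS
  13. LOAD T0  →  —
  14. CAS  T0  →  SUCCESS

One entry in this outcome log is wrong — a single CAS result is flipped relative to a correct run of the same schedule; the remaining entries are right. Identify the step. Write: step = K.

step = 9

Correct run:
#1 T1 reads 2
#2 T2 reads 2
#3 T0 reads 2
#4 T1 CAS(2→3) writes; counter now 3
#5 T1 reads 3
#6 T1 CAS(3→4) writes; counter now 4
#7 T3 reads 4
#8 T0 CAS(2→3) fails; counter now 4
#9 T3 CAS(4→5) writes; counter now 5
#10 T2 CAS(2→3) fails; counter now 5
#11 T0 reads 5
#12 T0 CAS(5→6) writes; counter now 6
#13 T0 reads 6
#14 T0 CAS(6→7) writes; counter now 7
Flip is step 9.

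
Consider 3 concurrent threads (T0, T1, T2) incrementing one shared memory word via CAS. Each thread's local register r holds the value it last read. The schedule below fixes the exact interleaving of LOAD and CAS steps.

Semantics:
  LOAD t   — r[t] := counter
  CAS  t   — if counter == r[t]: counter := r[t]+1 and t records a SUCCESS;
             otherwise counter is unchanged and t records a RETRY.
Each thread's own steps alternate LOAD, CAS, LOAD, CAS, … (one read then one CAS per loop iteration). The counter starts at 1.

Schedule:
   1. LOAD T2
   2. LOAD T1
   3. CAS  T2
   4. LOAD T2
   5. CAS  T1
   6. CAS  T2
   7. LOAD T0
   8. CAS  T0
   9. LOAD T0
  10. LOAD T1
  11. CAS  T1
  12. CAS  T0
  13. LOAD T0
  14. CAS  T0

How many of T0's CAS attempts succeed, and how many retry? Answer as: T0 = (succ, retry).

step 1: T2 LOAD ⇒ load; ctr=1 reg=1
step 2: T1 LOAD ⇒ load; ctr=1 reg=1
step 3: T2 CAS ⇒ ok; ctr=2 reg=1
step 4: T2 LOAD ⇒ load; ctr=2 reg=2
step 5: T1 CAS ⇒ retry; ctr=2 reg=1
step 6: T2 CAS ⇒ ok; ctr=3 reg=2
step 7: T0 LOAD ⇒ load; ctr=3 reg=3
step 8: T0 CAS ⇒ ok; ctr=4 reg=3
step 9: T0 LOAD ⇒ load; ctr=4 reg=4
step 10: T1 LOAD ⇒ load; ctr=4 reg=4
step 11: T1 CAS ⇒ ok; ctr=5 reg=4
step 12: T0 CAS ⇒ retry; ctr=5 reg=4
step 13: T0 LOAD ⇒ load; ctr=5 reg=5
step 14: T0 CAS ⇒ ok; ctr=6 reg=5

T0 = (2, 1)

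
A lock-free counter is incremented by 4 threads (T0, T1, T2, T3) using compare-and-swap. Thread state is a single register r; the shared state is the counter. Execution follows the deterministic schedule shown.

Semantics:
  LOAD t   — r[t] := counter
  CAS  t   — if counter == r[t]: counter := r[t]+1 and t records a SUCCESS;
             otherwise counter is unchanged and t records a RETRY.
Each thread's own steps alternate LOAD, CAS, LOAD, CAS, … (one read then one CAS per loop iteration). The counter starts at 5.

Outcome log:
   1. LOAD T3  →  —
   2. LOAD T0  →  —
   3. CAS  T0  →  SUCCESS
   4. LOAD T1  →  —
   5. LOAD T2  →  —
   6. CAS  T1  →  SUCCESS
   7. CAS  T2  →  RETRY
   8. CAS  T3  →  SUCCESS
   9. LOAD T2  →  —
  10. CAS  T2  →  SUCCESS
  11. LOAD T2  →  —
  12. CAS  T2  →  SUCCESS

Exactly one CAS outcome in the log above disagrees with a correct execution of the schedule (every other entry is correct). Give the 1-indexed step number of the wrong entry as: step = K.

Re-executing:
#1 T3 reads 5
#2 T0 reads 5
#3 T0 CAS(5→6) writes; counter now 6
#4 T1 reads 6
#5 T2 reads 6
#6 T1 CAS(6→7) writes; counter now 7
#7 T2 CAS(6→7) fails; counter now 7
#8 T3 CAS(5→6) fails; counter now 7
#9 T2 reads 7
#10 T2 CAS(7→8) writes; counter now 8
#11 T2 reads 8
#12 T2 CAS(8→9) writes; counter now 9
Log disagrees first at step 8.

step = 8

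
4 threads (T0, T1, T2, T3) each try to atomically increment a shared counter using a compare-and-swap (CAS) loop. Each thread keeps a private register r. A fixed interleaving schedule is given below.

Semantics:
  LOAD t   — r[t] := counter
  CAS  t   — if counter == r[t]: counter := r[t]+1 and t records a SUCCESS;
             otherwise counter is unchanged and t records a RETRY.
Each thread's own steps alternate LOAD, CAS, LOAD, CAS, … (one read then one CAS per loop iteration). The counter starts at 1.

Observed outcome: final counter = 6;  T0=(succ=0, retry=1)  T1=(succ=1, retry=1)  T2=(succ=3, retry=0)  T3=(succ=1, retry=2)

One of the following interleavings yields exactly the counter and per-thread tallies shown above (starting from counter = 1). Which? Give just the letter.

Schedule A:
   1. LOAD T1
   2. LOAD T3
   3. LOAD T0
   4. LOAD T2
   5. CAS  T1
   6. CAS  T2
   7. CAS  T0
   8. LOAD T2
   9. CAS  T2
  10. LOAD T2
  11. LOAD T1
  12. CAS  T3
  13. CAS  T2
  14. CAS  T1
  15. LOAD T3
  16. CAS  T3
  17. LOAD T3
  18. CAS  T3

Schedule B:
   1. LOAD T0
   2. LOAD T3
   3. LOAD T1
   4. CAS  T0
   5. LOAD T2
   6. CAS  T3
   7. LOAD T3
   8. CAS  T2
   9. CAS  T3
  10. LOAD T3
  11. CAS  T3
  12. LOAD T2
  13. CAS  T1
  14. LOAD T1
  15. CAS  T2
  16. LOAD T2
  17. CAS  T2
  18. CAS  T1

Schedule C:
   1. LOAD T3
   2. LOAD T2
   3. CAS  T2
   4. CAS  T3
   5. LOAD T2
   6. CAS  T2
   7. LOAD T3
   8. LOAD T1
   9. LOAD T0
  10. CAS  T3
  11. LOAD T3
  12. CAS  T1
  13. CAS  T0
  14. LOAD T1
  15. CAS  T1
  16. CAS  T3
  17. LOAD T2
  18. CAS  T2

Tracing schedule C:
[1] T3.load  rd  (counter 1, T3.r 1)
[2] T2.load  rd  (counter 1, T2.r 1)
[3] T2.cas  hit  (counter 2, T2.r 1)
[4] T3.cas  miss  (counter 2, T3.r 1)
[5] T2.load  rd  (counter 2, T2.r 2)
[6] T2.cas  hit  (counter 3, T2.r 2)
[7] T3.load  rd  (counter 3, T3.r 3)
[8] T1.load  rd  (counter 3, T1.r 3)
[9] T0.load  rd  (counter 3, T0.r 3)
[10] T3.cas  hit  (counter 4, T3.r 3)
[11] T3.load  rd  (counter 4, T3.r 4)
[12] T1.cas  miss  (counter 4, T1.r 3)
[13] T0.cas  miss  (counter 4, T0.r 3)
[14] T1.load  rd  (counter 4, T1.r 4)
[15] T1.cas  hit  (counter 5, T1.r 4)
[16] T3.cas  miss  (counter 5, T3.r 4)
[17] T2.load  rd  (counter 5, T2.r 5)
[18] T2.cas  hit  (counter 6, T2.r 5)

C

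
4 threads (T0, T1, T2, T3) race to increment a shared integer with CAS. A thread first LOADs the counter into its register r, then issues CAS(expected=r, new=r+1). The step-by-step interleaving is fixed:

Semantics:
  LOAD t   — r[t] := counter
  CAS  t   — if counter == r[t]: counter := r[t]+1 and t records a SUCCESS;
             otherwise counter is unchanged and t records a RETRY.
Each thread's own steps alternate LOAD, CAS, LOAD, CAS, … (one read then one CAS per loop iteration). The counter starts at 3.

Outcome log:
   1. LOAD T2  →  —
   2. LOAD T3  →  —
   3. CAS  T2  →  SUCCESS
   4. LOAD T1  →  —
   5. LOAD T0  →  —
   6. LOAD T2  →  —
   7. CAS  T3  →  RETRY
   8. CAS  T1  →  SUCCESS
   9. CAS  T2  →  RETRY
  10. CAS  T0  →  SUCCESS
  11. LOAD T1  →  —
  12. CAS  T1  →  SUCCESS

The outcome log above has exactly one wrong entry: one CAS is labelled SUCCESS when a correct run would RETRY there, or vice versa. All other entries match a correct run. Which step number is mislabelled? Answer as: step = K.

Reference trace:
1. LOAD T2 → mem=3 r[T2]=3 [LOAD]
2. LOAD T3 → mem=3 r[T3]=3 [LOAD]
3. CAS T2 → mem=4 r[T2]=3 [OK]
4. LOAD T1 → mem=4 r[T1]=4 [LOAD]
5. LOAD T0 → mem=4 r[T0]=4 [LOAD]
6. LOAD T2 → mem=4 r[T2]=4 [LOAD]
7. CAS T3 → mem=4 r[T3]=3 [RETRY]
8. CAS T1 → mem=5 r[T1]=4 [OK]
9. CAS T2 → mem=5 r[T2]=4 [RETRY]
10. CAS T0 → mem=5 r[T0]=4 [RETRY]
11. LOAD T1 → mem=5 r[T1]=5 [LOAD]
12. CAS T1 → mem=6 r[T1]=5 [OK]
Mismatch at 10.

step = 10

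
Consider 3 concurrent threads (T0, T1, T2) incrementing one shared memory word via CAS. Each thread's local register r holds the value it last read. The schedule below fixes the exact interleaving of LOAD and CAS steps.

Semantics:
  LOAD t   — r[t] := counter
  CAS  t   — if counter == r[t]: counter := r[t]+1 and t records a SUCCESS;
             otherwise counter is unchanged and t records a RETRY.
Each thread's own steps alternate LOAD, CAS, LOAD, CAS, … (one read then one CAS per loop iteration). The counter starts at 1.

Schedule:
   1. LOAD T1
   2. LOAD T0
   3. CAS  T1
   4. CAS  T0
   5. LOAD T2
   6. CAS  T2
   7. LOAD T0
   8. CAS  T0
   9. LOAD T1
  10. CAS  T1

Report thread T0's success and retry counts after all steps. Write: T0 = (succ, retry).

T0 = (1, 1)

step 1: T1 LOAD ⇒ load; ctr=1 reg=1
step 2: T0 LOAD ⇒ load; ctr=1 reg=1
step 3: T1 CAS ⇒ ok; ctr=2 reg=1
step 4: T0 CAS ⇒ retry; ctr=2 reg=1
step 5: T2 LOAD ⇒ load; ctr=2 reg=2
step 6: T2 CAS ⇒ ok; ctr=3 reg=2
step 7: T0 LOAD ⇒ load; ctr=3 reg=3
step 8: T0 CAS ⇒ ok; ctr=4 reg=3
step 9: T1 LOAD ⇒ load; ctr=4 reg=4
step 10: T1 CAS ⇒ ok; ctr=5 reg=4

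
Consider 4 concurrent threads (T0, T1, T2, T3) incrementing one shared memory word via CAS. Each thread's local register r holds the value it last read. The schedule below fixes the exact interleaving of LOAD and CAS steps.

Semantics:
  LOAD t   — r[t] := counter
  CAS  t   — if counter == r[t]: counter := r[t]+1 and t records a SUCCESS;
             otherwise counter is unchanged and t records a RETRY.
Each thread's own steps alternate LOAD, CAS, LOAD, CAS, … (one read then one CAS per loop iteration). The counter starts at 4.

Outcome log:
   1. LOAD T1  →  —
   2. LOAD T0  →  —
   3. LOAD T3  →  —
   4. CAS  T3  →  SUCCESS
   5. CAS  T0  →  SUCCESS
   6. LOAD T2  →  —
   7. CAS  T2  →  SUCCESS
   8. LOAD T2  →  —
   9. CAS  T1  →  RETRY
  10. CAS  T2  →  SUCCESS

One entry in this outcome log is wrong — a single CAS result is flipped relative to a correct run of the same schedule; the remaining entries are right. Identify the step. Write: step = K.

step = 5

Correct run:
step 1: T1 LOAD ⇒ load; ctr=4 reg=4
step 2: T0 LOAD ⇒ load; ctr=4 reg=4
step 3: T3 LOAD ⇒ load; ctr=4 reg=4
step 4: T3 CAS ⇒ ok; ctr=5 reg=4
step 5: T0 CAS ⇒ retry; ctr=5 reg=4
step 6: T2 LOAD ⇒ load; ctr=5 reg=5
step 7: T2 CAS ⇒ ok; ctr=6 reg=5
step 8: T2 LOAD ⇒ load; ctr=6 reg=6
step 9: T1 CAS ⇒ retry; ctr=6 reg=4
step 10: T2 CAS ⇒ ok; ctr=7 reg=6
Mismatch at 5.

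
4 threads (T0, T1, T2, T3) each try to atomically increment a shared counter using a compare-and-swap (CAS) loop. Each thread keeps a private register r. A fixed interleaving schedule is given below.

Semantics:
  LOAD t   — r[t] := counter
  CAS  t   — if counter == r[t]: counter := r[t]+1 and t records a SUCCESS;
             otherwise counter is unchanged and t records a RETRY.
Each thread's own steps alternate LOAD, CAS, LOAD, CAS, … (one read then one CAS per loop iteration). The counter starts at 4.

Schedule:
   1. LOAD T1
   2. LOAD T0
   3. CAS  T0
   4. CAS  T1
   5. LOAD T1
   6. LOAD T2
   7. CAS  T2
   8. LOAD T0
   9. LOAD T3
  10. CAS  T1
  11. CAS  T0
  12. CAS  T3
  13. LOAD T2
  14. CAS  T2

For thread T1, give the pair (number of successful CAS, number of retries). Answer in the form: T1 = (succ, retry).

T1 = (0, 2)

step 1: T1 LOAD ⇒ load; ctr=4 reg=4
step 2: T0 LOAD ⇒ load; ctr=4 reg=4
step 3: T0 CAS ⇒ ok; ctr=5 reg=4
step 4: T1 CAS ⇒ retry; ctr=5 reg=4
step 5: T1 LOAD ⇒ load; ctr=5 reg=5
step 6: T2 LOAD ⇒ load; ctr=5 reg=5
step 7: T2 CAS ⇒ ok; ctr=6 reg=5
step 8: T0 LOAD ⇒ load; ctr=6 reg=6
step 9: T3 LOAD ⇒ load; ctr=6 reg=6
step 10: T1 CAS ⇒ retry; ctr=6 reg=5
step 11: T0 CAS ⇒ ok; ctr=7 reg=6
step 12: T3 CAS ⇒ retry; ctr=7 reg=6
step 13: T2 LOAD ⇒ load; ctr=7 reg=7
step 14: T2 CAS ⇒ ok; ctr=8 reg=7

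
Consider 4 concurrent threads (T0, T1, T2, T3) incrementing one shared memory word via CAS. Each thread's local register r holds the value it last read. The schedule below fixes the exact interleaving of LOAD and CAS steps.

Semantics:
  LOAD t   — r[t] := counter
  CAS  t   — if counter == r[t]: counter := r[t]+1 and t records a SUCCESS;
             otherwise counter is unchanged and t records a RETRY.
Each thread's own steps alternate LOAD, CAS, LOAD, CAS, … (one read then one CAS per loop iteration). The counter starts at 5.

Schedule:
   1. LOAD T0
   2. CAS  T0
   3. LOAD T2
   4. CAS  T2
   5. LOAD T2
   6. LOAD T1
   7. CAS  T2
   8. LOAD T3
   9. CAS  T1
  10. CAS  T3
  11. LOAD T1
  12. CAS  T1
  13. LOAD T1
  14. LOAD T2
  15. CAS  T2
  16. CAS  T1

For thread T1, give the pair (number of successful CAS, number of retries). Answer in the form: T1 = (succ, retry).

   1) LOAD T0:  M=5  r_T0=5
   2) CAS  T0:  M=6  r_T0=5 ✓
   3) LOAD T2:  M=6  r_T2=6
   4) CAS  T2:  M=7  r_T2=6 ✓
   5) LOAD T2:  M=7  r_T2=7
   6) LOAD T1:  M=7  r_T1=7
   7) CAS  T2:  M=8  r_T2=7 ✓
   8) LOAD T3:  M=8  r_T3=8
   9) CAS  T1:  M=8  r_T1=7 ✗
  10) CAS  T3:  M=9  r_T3=8 ✓
  11) LOAD T1:  M=9  r_T1=9
  12) CAS  T1:  M=10  r_T1=9 ✓
  13) LOAD T1:  M=10  r_T1=10
  14) LOAD T2:  M=10  r_T2=10
  15) CAS  T2:  M=11  r_T2=10 ✓
  16) CAS  T1:  M=11  r_T1=10 ✗

T1 = (1, 2)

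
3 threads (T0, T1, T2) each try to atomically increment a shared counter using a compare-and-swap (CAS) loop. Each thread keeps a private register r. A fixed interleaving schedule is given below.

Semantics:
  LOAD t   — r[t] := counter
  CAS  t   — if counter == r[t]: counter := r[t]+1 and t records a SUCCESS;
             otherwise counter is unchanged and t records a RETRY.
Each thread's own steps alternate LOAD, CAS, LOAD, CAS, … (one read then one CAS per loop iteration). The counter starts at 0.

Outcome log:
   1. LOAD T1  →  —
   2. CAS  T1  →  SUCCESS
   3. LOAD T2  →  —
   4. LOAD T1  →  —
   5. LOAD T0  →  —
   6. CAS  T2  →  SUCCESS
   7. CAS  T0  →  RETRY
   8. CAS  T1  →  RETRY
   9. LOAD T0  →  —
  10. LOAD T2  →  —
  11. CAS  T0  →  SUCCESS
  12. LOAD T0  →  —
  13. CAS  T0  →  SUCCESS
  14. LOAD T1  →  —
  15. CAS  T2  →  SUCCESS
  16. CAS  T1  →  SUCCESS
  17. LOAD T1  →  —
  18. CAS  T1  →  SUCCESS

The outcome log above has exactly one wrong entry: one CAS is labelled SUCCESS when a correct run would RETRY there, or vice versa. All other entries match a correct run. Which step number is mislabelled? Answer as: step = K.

Re-executing:
T1 LOAD — after: cnt=0, r=0 — load
T1 CAS — after: cnt=1, r=0 — ok
T2 LOAD — after: cnt=1, r=1 — load
T1 LOAD — after: cnt=1, r=1 — load
T0 LOAD — after: cnt=1, r=1 — load
T2 CAS — after: cnt=2, r=1 — ok
T0 CAS — after: cnt=2, r=1 — retry
T1 CAS — after: cnt=2, r=1 — retry
T0 LOAD — after: cnt=2, r=2 — load
T2 LOAD — after: cnt=2, r=2 — load
T0 CAS — after: cnt=3, r=2 — ok
T0 LOAD — after: cnt=3, r=3 — load
T0 CAS — after: cnt=4, r=3 — ok
T1 LOAD — after: cnt=4, r=4 — load
T2 CAS — after: cnt=4, r=2 — retry
T1 CAS — after: cnt=5, r=4 — ok
T1 LOAD — after: cnt=5, r=5 — load
T1 CAS — after: cnt=6, r=5 — ok
Mismatch at 15.

step = 15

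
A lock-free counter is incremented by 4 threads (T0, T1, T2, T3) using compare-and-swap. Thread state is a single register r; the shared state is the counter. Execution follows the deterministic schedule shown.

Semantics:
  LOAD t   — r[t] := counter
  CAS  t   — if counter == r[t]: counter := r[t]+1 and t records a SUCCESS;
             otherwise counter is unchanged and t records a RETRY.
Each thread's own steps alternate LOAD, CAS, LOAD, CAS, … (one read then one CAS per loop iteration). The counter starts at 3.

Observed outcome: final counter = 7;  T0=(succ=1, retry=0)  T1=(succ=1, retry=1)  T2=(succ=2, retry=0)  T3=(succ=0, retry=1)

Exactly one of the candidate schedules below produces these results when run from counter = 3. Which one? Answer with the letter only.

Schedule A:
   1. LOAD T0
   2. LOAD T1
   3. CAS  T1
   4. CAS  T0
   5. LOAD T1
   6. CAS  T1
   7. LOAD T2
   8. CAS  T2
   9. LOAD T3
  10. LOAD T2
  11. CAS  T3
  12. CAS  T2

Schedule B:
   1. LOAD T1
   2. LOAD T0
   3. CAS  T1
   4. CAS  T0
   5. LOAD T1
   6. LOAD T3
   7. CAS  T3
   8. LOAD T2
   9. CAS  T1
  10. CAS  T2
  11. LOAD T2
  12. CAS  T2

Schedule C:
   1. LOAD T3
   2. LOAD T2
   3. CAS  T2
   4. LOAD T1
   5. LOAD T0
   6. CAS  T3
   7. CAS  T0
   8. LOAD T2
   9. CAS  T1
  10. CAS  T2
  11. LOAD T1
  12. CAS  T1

C

Simulating candidate C:
[1] T3.load  rd  (counter 3, T3.r 3)
[2] T2.load  rd  (counter 3, T2.r 3)
[3] T2.cas  hit  (counter 4, T2.r 3)
[4] T1.load  rd  (counter 4, T1.r 4)
[5] T0.load  rd  (counter 4, T0.r 4)
[6] T3.cas  miss  (counter 4, T3.r 3)
[7] T0.cas  hit  (counter 5, T0.r 4)
[8] T2.load  rd  (counter 5, T2.r 5)
[9] T1.cas  miss  (counter 5, T1.r 4)
[10] T2.cas  hit  (counter 6, T2.r 5)
[11] T1.load  rd  (counter 6, T1.r 6)
[12] T1.cas  hit  (counter 7, T1.r 6)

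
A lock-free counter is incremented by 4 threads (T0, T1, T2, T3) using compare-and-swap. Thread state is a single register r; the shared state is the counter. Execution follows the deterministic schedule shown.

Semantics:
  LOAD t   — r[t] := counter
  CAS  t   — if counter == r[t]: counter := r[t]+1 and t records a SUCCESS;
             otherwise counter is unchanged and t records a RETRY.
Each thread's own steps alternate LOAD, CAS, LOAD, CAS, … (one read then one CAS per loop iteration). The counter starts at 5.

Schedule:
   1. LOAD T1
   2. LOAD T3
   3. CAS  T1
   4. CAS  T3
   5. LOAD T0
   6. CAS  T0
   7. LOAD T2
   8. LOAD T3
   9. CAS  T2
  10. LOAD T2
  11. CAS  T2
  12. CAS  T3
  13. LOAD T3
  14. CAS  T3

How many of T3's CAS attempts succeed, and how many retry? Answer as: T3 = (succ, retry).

T3 = (1, 2)

T1 LOAD — after: cnt=5, r=5 — load
T3 LOAD — after: cnt=5, r=5 — load
T1 CAS — after: cnt=6, r=5 — ok
T3 CAS — after: cnt=6, r=5 — retry
T0 LOAD — after: cnt=6, r=6 — load
T0 CAS — after: cnt=7, r=6 — ok
T2 LOAD — after: cnt=7, r=7 — load
T3 LOAD — after: cnt=7, r=7 — load
T2 CAS — after: cnt=8, r=7 — ok
T2 LOAD — after: cnt=8, r=8 — load
T2 CAS — after: cnt=9, r=8 — ok
T3 CAS — after: cnt=9, r=7 — retry
T3 LOAD — after: cnt=9, r=9 — load
T3 CAS — after: cnt=10, r=9 — ok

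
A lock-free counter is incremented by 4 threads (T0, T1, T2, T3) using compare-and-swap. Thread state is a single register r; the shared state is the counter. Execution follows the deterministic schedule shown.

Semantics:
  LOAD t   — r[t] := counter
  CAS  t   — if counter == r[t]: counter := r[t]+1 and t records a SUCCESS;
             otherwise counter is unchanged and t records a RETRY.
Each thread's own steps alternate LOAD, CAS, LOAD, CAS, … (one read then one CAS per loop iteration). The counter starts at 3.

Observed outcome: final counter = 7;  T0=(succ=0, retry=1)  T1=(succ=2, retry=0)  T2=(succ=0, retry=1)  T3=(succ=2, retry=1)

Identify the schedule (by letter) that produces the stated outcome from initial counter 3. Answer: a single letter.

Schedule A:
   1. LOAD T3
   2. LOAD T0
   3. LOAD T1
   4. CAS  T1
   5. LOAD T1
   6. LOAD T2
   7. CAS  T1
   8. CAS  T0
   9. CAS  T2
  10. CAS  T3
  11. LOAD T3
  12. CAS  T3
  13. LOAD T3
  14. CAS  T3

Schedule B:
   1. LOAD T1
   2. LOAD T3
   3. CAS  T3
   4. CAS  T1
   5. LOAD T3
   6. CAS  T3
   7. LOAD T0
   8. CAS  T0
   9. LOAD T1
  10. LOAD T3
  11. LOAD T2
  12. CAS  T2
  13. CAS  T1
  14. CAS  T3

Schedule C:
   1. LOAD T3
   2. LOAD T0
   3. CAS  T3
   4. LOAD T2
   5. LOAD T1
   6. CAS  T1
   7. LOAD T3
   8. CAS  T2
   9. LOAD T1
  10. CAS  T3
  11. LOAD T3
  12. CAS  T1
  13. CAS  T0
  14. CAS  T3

Simulating candidate A:
step 1: T3 LOAD ⇒ load; ctr=3 reg=3
step 2: T0 LOAD ⇒ load; ctr=3 reg=3
step 3: T1 LOAD ⇒ load; ctr=3 reg=3
step 4: T1 CAS ⇒ ok; ctr=4 reg=3
step 5: T1 LOAD ⇒ load; ctr=4 reg=4
step 6: T2 LOAD ⇒ load; ctr=4 reg=4
step 7: T1 CAS ⇒ ok; ctr=5 reg=4
step 8: T0 CAS ⇒ retry; ctr=5 reg=3
step 9: T2 CAS ⇒ retry; ctr=5 reg=4
step 10: T3 CAS ⇒ retry; ctr=5 reg=3
step 11: T3 LOAD ⇒ load; ctr=5 reg=5
step 12: T3 CAS ⇒ ok; ctr=6 reg=5
step 13: T3 LOAD ⇒ load; ctr=6 reg=6
step 14: T3 CAS ⇒ ok; ctr=7 reg=6

A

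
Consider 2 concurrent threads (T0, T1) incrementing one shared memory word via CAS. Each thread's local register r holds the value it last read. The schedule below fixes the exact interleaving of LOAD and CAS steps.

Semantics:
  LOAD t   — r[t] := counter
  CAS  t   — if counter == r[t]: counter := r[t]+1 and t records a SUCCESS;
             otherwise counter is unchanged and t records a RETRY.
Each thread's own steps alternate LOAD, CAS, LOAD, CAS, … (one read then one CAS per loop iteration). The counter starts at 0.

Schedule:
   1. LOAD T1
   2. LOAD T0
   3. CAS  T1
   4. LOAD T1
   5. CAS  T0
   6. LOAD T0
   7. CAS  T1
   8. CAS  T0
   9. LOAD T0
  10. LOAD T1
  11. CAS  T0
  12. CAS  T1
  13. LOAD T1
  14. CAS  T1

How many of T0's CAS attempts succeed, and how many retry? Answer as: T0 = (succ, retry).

1. LOAD T1 → mem=0 r[T1]=0 [LOAD]
2. LOAD T0 → mem=0 r[T0]=0 [LOAD]
3. CAS T1 → mem=1 r[T1]=0 [OK]
4. LOAD T1 → mem=1 r[T1]=1 [LOAD]
5. CAS T0 → mem=1 r[T0]=0 [RETRY]
6. LOAD T0 → mem=1 r[T0]=1 [LOAD]
7. CAS T1 → mem=2 r[T1]=1 [OK]
8. CAS T0 → mem=2 r[T0]=1 [RETRY]
9. LOAD T0 → mem=2 r[T0]=2 [LOAD]
10. LOAD T1 → mem=2 r[T1]=2 [LOAD]
11. CAS T0 → mem=3 r[T0]=2 [OK]
12. CAS T1 → mem=3 r[T1]=2 [RETRY]
13. LOAD T1 → mem=3 r[T1]=3 [LOAD]
14. CAS T1 → mem=4 r[T1]=3 [OK]

T0 = (1, 2)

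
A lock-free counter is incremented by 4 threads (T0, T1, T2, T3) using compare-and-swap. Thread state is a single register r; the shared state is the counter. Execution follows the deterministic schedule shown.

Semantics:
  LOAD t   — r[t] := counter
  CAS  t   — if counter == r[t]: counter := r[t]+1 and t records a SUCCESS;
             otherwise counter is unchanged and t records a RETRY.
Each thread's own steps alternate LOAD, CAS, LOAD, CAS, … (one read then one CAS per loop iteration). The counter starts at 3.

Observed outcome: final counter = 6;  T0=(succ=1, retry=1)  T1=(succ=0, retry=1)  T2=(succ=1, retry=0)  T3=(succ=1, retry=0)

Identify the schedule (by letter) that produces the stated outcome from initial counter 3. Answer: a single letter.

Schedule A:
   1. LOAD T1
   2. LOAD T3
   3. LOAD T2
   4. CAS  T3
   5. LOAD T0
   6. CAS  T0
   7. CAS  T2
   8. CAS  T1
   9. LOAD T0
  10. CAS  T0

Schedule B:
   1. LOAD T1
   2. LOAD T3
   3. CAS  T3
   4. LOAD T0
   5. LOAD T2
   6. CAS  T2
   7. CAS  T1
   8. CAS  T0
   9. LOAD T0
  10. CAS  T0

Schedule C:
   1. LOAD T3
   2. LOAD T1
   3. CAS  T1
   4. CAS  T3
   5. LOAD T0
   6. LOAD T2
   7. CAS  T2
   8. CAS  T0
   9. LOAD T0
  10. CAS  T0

B

Run B:
[1] T1.load  rd  (counter 3, T1.r 3)
[2] T3.load  rd  (counter 3, T3.r 3)
[3] T3.cas  hit  (counter 4, T3.r 3)
[4] T0.load  rd  (counter 4, T0.r 4)
[5] T2.load  rd  (counter 4, T2.r 4)
[6] T2.cas  hit  (counter 5, T2.r 4)
[7] T1.cas  miss  (counter 5, T1.r 3)
[8] T0.cas  miss  (counter 5, T0.r 4)
[9] T0.load  rd  (counter 5, T0.r 5)
[10] T0.cas  hit  (counter 6, T0.r 5)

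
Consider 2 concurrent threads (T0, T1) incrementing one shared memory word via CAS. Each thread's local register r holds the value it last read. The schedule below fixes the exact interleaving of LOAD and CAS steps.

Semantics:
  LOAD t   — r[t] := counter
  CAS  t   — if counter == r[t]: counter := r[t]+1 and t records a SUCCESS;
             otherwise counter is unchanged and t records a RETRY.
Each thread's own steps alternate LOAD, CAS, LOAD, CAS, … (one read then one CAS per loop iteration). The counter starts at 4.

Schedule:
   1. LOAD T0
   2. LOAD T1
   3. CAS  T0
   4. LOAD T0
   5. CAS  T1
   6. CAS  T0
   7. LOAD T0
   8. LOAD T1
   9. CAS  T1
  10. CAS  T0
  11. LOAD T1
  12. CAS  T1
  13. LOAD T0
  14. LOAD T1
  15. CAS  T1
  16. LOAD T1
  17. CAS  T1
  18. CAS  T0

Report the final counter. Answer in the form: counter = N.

counter = 10

   1) LOAD T0:  M=4  r_T0=4
   2) LOAD T1:  M=4  r_T1=4
   3) CAS  T0:  M=5  r_T0=4 ✓
   4) LOAD T0:  M=5  r_T0=5
   5) CAS  T1:  M=5  r_T1=4 ✗
   6) CAS  T0:  M=6  r_T0=5 ✓
   7) LOAD T0:  M=6  r_T0=6
   8) LOAD T1:  M=6  r_T1=6
   9) CAS  T1:  M=7  r_T1=6 ✓
  10) CAS  T0:  M=7  r_T0=6 ✗
  11) LOAD T1:  M=7  r_T1=7
  12) CAS  T1:  M=8  r_T1=7 ✓
  13) LOAD T0:  M=8  r_T0=8
  14) LOAD T1:  M=8  r_T1=8
  15) CAS  T1:  M=9  r_T1=8 ✓
  16) LOAD T1:  M=9  r_T1=9
  17) CAS  T1:  M=10  r_T1=9 ✓
  18) CAS  T0:  M=10  r_T0=8 ✗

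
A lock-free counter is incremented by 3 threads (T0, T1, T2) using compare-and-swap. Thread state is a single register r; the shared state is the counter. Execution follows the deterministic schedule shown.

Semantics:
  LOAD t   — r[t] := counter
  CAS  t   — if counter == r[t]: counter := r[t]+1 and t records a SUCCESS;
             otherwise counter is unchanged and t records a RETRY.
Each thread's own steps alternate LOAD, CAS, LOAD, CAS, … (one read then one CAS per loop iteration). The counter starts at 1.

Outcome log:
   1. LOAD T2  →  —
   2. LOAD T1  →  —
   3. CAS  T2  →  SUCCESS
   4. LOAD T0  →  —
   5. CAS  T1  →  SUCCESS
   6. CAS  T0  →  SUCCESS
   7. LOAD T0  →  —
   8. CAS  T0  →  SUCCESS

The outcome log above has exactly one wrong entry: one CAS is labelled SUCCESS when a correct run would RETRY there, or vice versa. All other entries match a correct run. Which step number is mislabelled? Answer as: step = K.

Correct run:
step 1: T2 LOAD ⇒ load; ctr=1 reg=1
step 2: T1 LOAD ⇒ load; ctr=1 reg=1
step 3: T2 CAS ⇒ ok; ctr=2 reg=1
step 4: T0 LOAD ⇒ load; ctr=2 reg=2
step 5: T1 CAS ⇒ retry; ctr=2 reg=1
step 6: T0 CAS ⇒ ok; ctr=3 reg=2
step 7: T0 LOAD ⇒ load; ctr=3 reg=3
step 8: T0 CAS ⇒ ok; ctr=4 reg=3
Flip is step 5.

step = 5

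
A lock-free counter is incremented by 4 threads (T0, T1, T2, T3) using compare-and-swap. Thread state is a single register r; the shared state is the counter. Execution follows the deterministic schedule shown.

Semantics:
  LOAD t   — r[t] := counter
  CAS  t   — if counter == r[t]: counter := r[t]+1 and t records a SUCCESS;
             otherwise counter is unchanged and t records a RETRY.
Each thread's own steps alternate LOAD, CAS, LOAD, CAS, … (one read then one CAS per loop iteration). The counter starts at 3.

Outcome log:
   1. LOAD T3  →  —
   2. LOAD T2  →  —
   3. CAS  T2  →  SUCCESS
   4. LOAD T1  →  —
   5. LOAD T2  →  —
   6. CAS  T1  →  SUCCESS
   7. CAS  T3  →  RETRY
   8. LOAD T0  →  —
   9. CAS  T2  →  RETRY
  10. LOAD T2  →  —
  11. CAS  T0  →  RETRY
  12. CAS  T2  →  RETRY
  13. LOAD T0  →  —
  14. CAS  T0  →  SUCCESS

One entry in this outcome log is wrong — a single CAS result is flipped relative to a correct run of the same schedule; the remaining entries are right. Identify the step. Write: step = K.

Correct run:
T3 LOAD — after: cnt=3, r=3 — load
T2 LOAD — after: cnt=3, r=3 — load
T2 CAS — after: cnt=4, r=3 — ok
T1 LOAD — after: cnt=4, r=4 — load
T2 LOAD — after: cnt=4, r=4 — load
T1 CAS — after: cnt=5, r=4 — ok
T3 CAS — after: cnt=5, r=3 — retry
T0 LOAD — after: cnt=5, r=5 — load
T2 CAS — after: cnt=5, r=4 — retry
T2 LOAD — after: cnt=5, r=5 — load
T0 CAS — after: cnt=6, r=5 — ok
T2 CAS — after: cnt=6, r=5 — retry
T0 LOAD — after: cnt=6, r=6 — load
T0 CAS — after: cnt=7, r=6 — ok
Flip is step 11.

step = 11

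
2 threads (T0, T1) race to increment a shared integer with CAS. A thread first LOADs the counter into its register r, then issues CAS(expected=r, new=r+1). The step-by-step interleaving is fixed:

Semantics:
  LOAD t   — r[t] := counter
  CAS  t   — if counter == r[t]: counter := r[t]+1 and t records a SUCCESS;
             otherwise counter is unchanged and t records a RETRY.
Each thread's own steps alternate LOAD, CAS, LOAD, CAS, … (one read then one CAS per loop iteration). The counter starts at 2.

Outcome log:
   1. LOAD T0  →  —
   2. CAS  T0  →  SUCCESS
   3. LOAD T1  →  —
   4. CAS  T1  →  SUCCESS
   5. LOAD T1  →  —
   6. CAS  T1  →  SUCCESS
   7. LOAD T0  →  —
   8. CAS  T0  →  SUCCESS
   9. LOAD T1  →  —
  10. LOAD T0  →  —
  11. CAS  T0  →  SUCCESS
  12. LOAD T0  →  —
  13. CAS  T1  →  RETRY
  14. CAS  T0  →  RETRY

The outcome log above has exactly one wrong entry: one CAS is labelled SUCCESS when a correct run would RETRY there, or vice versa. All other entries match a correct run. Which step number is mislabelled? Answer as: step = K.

Correct run:
T0 LOAD — after: cnt=2, r=2 — load
T0 CAS — after: cnt=3, r=2 — ok
T1 LOAD — after: cnt=3, r=3 — load
T1 CAS — after: cnt=4, r=3 — ok
T1 LOAD — after: cnt=4, r=4 — load
T1 CAS — after: cnt=5, r=4 — ok
T0 LOAD — after: cnt=5, r=5 — load
T0 CAS — after: cnt=6, r=5 — ok
T1 LOAD — after: cnt=6, r=6 — load
T0 LOAD — after: cnt=6, r=6 — load
T0 CAS — after: cnt=7, r=6 — ok
T0 LOAD — after: cnt=7, r=7 — load
T1 CAS — after: cnt=7, r=6 — retry
T0 CAS — after: cnt=8, r=7 — ok
Flip is step 14.

step = 14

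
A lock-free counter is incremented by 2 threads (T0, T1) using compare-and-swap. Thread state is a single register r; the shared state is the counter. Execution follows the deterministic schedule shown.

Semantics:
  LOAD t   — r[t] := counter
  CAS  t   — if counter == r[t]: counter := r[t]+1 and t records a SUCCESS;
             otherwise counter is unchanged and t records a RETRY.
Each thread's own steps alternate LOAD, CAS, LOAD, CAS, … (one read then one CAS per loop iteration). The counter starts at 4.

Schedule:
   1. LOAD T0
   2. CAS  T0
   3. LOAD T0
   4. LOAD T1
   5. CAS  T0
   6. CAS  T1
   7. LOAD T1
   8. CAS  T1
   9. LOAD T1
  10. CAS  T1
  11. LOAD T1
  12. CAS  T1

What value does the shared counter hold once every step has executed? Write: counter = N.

counter = 9

#1 T0 reads 4
#2 T0 CAS(4→5) writes; counter now 5
#3 T0 reads 5
#4 T1 reads 5
#5 T0 CAS(5→6) writes; counter now 6
#6 T1 CAS(5→6) fails; counter now 6
#7 T1 reads 6
#8 T1 CAS(6→7) writes; counter now 7
#9 T1 reads 7
#10 T1 CAS(7→8) writes; counter now 8
#11 T1 reads 8
#12 T1 CAS(8→9) writes; counter now 9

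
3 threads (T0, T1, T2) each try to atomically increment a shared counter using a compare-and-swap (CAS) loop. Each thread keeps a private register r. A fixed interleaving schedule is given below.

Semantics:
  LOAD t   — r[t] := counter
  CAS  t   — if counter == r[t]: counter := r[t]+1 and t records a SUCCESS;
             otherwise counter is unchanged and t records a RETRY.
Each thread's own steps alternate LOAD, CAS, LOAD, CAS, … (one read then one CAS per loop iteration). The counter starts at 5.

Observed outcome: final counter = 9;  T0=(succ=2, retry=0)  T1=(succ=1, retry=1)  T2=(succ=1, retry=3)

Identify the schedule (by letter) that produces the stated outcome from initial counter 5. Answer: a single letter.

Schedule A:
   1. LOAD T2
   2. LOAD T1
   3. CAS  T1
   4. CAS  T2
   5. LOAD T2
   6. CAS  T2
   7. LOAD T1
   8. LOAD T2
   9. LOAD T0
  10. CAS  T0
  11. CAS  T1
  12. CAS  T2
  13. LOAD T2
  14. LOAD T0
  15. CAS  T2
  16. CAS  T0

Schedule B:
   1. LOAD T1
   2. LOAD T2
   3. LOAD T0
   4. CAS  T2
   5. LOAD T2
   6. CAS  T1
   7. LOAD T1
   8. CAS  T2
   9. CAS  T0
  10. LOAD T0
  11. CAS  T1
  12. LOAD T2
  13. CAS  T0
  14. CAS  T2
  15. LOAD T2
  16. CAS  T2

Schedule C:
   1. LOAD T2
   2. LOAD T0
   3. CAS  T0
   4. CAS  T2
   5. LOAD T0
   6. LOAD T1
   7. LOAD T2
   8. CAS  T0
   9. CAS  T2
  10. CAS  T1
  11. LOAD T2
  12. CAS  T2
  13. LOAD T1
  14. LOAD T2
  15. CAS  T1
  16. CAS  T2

Tracing schedule C:
   1) LOAD T2:  M=5  r_T2=5
   2) LOAD T0:  M=5  r_T0=5
   3) CAS  T0:  M=6  r_T0=5 ✓
   4) CAS  T2:  M=6  r_T2=5 ✗
   5) LOAD T0:  M=6  r_T0=6
   6) LOAD T1:  M=6  r_T1=6
   7) LOAD T2:  M=6  r_T2=6
   8) CAS  T0:  M=7  r_T0=6 ✓
   9) CAS  T2:  M=7  r_T2=6 ✗
  10) CAS  T1:  M=7  r_T1=6 ✗
  11) LOAD T2:  M=7  r_T2=7
  12) CAS  T2:  M=8  r_T2=7 ✓
  13) LOAD T1:  M=8  r_T1=8
  14) LOAD T2:  M=8  r_T2=8
  15) CAS  T1:  M=9  r_T1=8 ✓
  16) CAS  T2:  M=9  r_T2=8 ✗

C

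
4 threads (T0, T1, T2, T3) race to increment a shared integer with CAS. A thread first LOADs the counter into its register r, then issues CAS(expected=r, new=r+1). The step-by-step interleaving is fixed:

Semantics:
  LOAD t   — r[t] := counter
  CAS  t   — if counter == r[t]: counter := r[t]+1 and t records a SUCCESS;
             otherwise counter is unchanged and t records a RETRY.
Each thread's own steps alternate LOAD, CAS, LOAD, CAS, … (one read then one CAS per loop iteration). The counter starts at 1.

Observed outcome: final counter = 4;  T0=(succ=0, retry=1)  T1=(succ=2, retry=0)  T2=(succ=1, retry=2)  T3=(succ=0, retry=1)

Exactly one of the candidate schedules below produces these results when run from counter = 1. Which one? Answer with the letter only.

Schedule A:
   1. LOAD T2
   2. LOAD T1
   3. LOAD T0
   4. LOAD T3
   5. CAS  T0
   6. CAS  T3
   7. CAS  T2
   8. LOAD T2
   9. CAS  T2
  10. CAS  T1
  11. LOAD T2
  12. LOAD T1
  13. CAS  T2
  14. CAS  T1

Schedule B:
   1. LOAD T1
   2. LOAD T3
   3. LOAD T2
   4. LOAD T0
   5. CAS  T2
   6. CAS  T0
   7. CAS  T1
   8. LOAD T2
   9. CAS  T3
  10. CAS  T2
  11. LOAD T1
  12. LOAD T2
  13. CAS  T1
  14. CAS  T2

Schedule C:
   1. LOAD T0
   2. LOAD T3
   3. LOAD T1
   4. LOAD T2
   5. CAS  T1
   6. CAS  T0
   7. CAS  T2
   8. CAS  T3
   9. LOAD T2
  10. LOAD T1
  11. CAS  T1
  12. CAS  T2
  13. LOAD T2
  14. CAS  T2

C

Run C:
T0 LOAD — after: cnt=1, r=1 — load
T3 LOAD — after: cnt=1, r=1 — load
T1 LOAD — after: cnt=1, r=1 — load
T2 LOAD — after: cnt=1, r=1 — load
T1 CAS — after: cnt=2, r=1 — ok
T0 CAS — after: cnt=2, r=1 — retry
T2 CAS — after: cnt=2, r=1 — retry
T3 CAS — after: cnt=2, r=1 — retry
T2 LOAD — after: cnt=2, r=2 — load
T1 LOAD — after: cnt=2, r=2 — load
T1 CAS — after: cnt=3, r=2 — ok
T2 CAS — after: cnt=3, r=2 — retry
T2 LOAD — after: cnt=3, r=3 — load
T2 CAS — after: cnt=4, r=3 — ok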